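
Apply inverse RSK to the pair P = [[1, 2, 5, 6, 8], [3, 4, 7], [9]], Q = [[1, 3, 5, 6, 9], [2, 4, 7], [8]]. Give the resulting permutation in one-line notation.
Reverse the RSK construction: for i from n down to 1, find the cell of Q containing i, remove the entry at that cell from P, and reverse-bump it up through P; the value ejected from row 1 is w(i).

Step i=9: Q has 9 at row 1, column 5; remove that cell from P, ejecting 8. So w(9) = 8. P is now [[1, 2, 5, 6], [3, 4, 7], [9]].
Step i=8: Q has 8 at row 3, column 1; remove 9 from row 3 of P and reverse-bump: 9 enters row 2 and ejects 7; 7 enters row 1 and ejects 6. So w(8) = 6. P is now [[1, 2, 5, 7], [3, 4, 9]].
Step i=7: Q has 7 at row 2, column 3; remove 9 from row 2 of P and reverse-bump: 9 enters row 1 and ejects 7. So w(7) = 7. P is now [[1, 2, 5, 9], [3, 4]].
Step i=6: Q has 6 at row 1, column 4; remove that cell from P, ejecting 9. So w(6) = 9. P is now [[1, 2, 5], [3, 4]].
Step i=5: Q has 5 at row 1, column 3; remove that cell from P, ejecting 5. So w(5) = 5. P is now [[1, 2], [3, 4]].
Step i=4: Q has 4 at row 2, column 2; remove 4 from row 2 of P and reverse-bump: 4 enters row 1 and ejects 2. So w(4) = 2. P is now [[1, 4], [3]].
Step i=3: Q has 3 at row 1, column 2; remove that cell from P, ejecting 4. So w(3) = 4. P is now [[1], [3]].
Step i=2: Q has 2 at row 2, column 1; remove 3 from row 2 of P and reverse-bump: 3 enters row 1 and ejects 1. So w(2) = 1. P is now [[3]].
Step i=1: Q has 1 at row 1, column 1; remove that cell from P, ejecting 3. So w(1) = 3. P is now [].

So w = 3 1 4 2 5 9 7 6 8.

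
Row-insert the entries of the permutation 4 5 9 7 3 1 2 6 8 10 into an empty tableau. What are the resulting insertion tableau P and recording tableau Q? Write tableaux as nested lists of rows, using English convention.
Insert each entry of the permutation into P by Schensted row insertion, recording in Q the position of each new cell.

Insert 4: appended to row 1. P = [[4]].
Insert 5: appended to row 1. P = [[4, 5]].
Insert 9: appended to row 1. P = [[4, 5, 9]].
Insert 7: 7 bumps 9 from row 1; 9 starts row 2. P = [[4, 5, 7], [9]].
Insert 3: 3 bumps 4 from row 1; 4 bumps 9 from row 2; 9 starts row 3. P = [[3, 5, 7], [4], [9]].
Insert 1: 1 bumps 3 from row 1; 3 bumps 4 from row 2; 4 bumps 9 from row 3; 9 starts row 4. P = [[1, 5, 7], [3], [4], [9]].
Insert 2: 2 bumps 5 from row 1; 5 appends to row 2. P = [[1, 2, 7], [3, 5], [4], [9]].
Insert 6: 6 bumps 7 from row 1; 7 appends to row 2. P = [[1, 2, 6], [3, 5, 7], [4], [9]].
Insert 8: appended to row 1. P = [[1, 2, 6, 8], [3, 5, 7], [4], [9]].
Insert 10: appended to row 1. P = [[1, 2, 6, 8, 10], [3, 5, 7], [4], [9]].

So P = [[1, 2, 6, 8, 10], [3, 5, 7], [4], [9]], Q = [[1, 2, 3, 9, 10], [4, 7, 8], [5], [6]].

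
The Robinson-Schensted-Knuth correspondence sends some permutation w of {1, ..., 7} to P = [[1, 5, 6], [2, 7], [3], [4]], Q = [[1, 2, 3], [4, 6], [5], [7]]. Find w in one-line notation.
Reverse RSK: for i = n, n-1, ..., 1, locate i in Q, remove the corresponding corner cell from P, and reverse-bump its entry up through P; the value ejected from row 1 is w(i).

So w = 4 5 7 3 2 6 1.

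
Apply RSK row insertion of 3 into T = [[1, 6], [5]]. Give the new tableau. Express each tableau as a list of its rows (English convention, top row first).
[[1, 3], [5, 6]]

In row 1, 3 replaces 6 (the leftmost entry greater than 3); 6 is bumped to row 2. 6 is appended to row 2. The new tableau is [[1, 3], [5, 6]].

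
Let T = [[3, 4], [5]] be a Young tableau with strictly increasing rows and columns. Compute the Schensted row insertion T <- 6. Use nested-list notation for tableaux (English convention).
[[3, 4, 6], [5]]

6 is larger than every entry of row 1, so it is appended to row 1. The new tableau is [[3, 4, 6], [5]].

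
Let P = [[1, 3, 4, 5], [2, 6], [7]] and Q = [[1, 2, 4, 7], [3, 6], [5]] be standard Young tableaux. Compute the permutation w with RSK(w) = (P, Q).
Reverse the RSK construction: for i from n down to 1, find the cell of Q containing i, remove the entry at that cell from P, and reverse-bump it up through P; the value ejected from row 1 is w(i).

Step i=7: Q has 7 at row 1, column 4; remove that cell from P, ejecting 5. So w(7) = 5. P is now [[1, 3, 4], [2, 6], [7]].
Step i=6: Q has 6 at row 2, column 2; remove 6 from row 2 of P and reverse-bump: 6 enters row 1 and ejects 4. So w(6) = 4. P is now [[1, 3, 6], [2], [7]].
Step i=5: Q has 5 at row 3, column 1; remove 7 from row 3 of P and reverse-bump: 7 enters row 2 and ejects 2; 2 enters row 1 and ejects 1. So w(5) = 1. P is now [[2, 3, 6], [7]].
Step i=4: Q has 4 at row 1, column 3; remove that cell from P, ejecting 6. So w(4) = 6. P is now [[2, 3], [7]].
Step i=3: Q has 3 at row 2, column 1; remove 7 from row 2 of P and reverse-bump: 7 enters row 1 and ejects 3. So w(3) = 3. P is now [[2, 7]].
Step i=2: Q has 2 at row 1, column 2; remove that cell from P, ejecting 7. So w(2) = 7. P is now [[2]].
Step i=1: Q has 1 at row 1, column 1; remove that cell from P, ejecting 2. So w(1) = 2. P is now [].

So w = 2 7 3 6 1 4 5.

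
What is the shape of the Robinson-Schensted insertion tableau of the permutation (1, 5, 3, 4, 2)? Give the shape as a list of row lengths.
[3, 1, 1]

RSK row insertion gives P = [[1, 2, 4], [3], [5]], which has shape [3, 1, 1].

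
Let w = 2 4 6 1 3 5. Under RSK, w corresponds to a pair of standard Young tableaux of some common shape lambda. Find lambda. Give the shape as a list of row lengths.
[3, 3]

Row-insert each entry into an empty tableau.

After inserting 2: P = [[2]].
After inserting 4: P = [[2, 4]].
After inserting 6: P = [[2, 4, 6]].
After inserting 1: P = [[1, 4, 6], [2]].
After inserting 3: P = [[1, 3, 6], [2, 4]].
After inserting 5: P = [[1, 3, 5], [2, 4, 6]].

The final insertion tableau P = [[1, 3, 5], [2, 4, 6]] has shape [3, 3].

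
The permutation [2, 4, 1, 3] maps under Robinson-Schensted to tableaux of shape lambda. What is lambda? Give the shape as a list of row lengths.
[2, 2]

Row-insert each entry into an empty tableau.

After inserting 2: P = [[2]].
After inserting 4: P = [[2, 4]].
After inserting 1: P = [[1, 4], [2]].
After inserting 3: P = [[1, 3], [2, 4]].

The final insertion tableau P = [[1, 3], [2, 4]] has shape [2, 2].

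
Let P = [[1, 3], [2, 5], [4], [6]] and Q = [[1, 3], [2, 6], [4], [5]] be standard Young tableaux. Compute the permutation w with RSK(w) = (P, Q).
6 4 5 2 1 3

Reverse RSK: for i = n, n-1, ..., 1, locate i in Q, remove the corresponding corner cell from P, and reverse-bump its entry up through P; the value ejected from row 1 is w(i).

So w = 6 4 5 2 1 3.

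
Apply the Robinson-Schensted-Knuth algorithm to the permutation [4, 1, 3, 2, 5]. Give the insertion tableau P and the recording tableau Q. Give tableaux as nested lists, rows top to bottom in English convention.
P = [[1, 2, 5], [3], [4]], Q = [[1, 3, 5], [2], [4]]

Insert each entry of the permutation into P by Schensted row insertion, recording in Q the position of each new cell.

After inserting 4: P = [[4]].
After inserting 1: P = [[1], [4]].
After inserting 3: P = [[1, 3], [4]].
After inserting 2: P = [[1, 2], [3], [4]].
After inserting 5: P = [[1, 2, 5], [3], [4]].

So P = [[1, 2, 5], [3], [4]], Q = [[1, 3, 5], [2], [4]].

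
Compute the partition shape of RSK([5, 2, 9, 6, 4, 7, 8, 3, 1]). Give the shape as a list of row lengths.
Row-insert each entry into an empty tableau.

After inserting 5: P = [[5]].
After inserting 2: P = [[2], [5]].
After inserting 9: P = [[2, 9], [5]].
After inserting 6: P = [[2, 6], [5, 9]].
After inserting 4: P = [[2, 4], [5, 6], [9]].
After inserting 7: P = [[2, 4, 7], [5, 6], [9]].
After inserting 8: P = [[2, 4, 7, 8], [5, 6], [9]].
After inserting 3: P = [[2, 3, 7, 8], [4, 6], [5], [9]].
After inserting 1: P = [[1, 3, 7, 8], [2, 6], [4], [5], [9]].

The final insertion tableau P = [[1, 3, 7, 8], [2, 6], [4], [5], [9]] has shape [4, 2, 1, 1, 1].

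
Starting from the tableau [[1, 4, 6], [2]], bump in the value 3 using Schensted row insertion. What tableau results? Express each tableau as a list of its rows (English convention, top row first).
In row 1, 3 replaces 4 (the leftmost entry greater than 3); 4 is bumped to row 2. 4 is appended to row 2. The new tableau is [[1, 3, 6], [2, 4]].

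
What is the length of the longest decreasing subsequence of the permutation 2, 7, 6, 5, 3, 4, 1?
5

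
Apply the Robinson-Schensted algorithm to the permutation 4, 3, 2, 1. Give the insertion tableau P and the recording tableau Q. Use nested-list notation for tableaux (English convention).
Insert each entry of the permutation into P by Schensted row insertion, recording in Q the position of each new cell.

Insert 4: appended to row 1. P = [[4]], Q = [[1]].
Insert 3: 3 bumps 4 from row 1; 4 starts row 2. P = [[3], [4]], Q = [[1], [2]].
Insert 2: 2 bumps 3 from row 1; 3 bumps 4 from row 2; 4 starts row 3. P = [[2], [3], [4]], Q = [[1], [2], [3]].
Insert 1: 1 bumps 2 from row 1; 2 bumps 3 from row 2; 3 bumps 4 from row 3; 4 starts row 4. P = [[1], [2], [3], [4]], Q = [[1], [2], [3], [4]].

So P = [[1], [2], [3], [4]], Q = [[1], [2], [3], [4]].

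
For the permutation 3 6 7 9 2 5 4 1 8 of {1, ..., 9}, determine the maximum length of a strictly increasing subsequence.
4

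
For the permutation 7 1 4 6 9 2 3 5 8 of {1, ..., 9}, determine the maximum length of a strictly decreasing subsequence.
3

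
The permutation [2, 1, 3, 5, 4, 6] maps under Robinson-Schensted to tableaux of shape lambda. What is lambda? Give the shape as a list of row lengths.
[4, 2]

Row-insert each entry into an empty tableau.

After inserting 2: P = [[2]].
After inserting 1: P = [[1], [2]].
After inserting 3: P = [[1, 3], [2]].
After inserting 5: P = [[1, 3, 5], [2]].
After inserting 4: P = [[1, 3, 4], [2, 5]].
After inserting 6: P = [[1, 3, 4, 6], [2, 5]].

The final insertion tableau P = [[1, 3, 4, 6], [2, 5]] has shape [4, 2].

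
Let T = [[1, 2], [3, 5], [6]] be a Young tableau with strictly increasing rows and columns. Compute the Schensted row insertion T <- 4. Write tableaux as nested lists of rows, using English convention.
4 is larger than every entry of row 1, so it is appended to row 1. The new tableau is [[1, 2, 4], [3, 5], [6]].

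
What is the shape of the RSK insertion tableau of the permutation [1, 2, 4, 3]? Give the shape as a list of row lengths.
Row-insert each entry into an empty tableau.

After inserting 1: P = [[1]].
After inserting 2: P = [[1, 2]].
After inserting 4: P = [[1, 2, 4]].
After inserting 3: P = [[1, 2, 3], [4]].

The final insertion tableau P = [[1, 2, 3], [4]] has shape [3, 1].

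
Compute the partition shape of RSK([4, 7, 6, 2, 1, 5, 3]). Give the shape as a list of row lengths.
Row-insert each entry into an empty tableau.

After inserting 4: P = [[4]].
After inserting 7: P = [[4, 7]].
After inserting 6: P = [[4, 6], [7]].
After inserting 2: P = [[2, 6], [4], [7]].
After inserting 1: P = [[1, 6], [2], [4], [7]].
After inserting 5: P = [[1, 5], [2, 6], [4], [7]].
After inserting 3: P = [[1, 3], [2, 5], [4, 6], [7]].

The final insertion tableau P = [[1, 3], [2, 5], [4, 6], [7]] has shape [2, 2, 2, 1].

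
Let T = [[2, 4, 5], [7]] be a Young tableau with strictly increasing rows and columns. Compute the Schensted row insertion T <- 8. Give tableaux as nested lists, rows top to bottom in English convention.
[[2, 4, 5, 8], [7]]

8 is larger than every entry of row 1, so it is appended to row 1. The new tableau is [[2, 4, 5, 8], [7]].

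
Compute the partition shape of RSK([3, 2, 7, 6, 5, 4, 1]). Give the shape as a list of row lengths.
Row-insert each entry into an empty tableau.

After inserting 3: P = [[3]].
After inserting 2: P = [[2], [3]].
After inserting 7: P = [[2, 7], [3]].
After inserting 6: P = [[2, 6], [3, 7]].
After inserting 5: P = [[2, 5], [3, 6], [7]].
After inserting 4: P = [[2, 4], [3, 5], [6], [7]].
After inserting 1: P = [[1, 4], [2, 5], [3], [6], [7]].

The final insertion tableau P = [[1, 4], [2, 5], [3], [6], [7]] has shape [2, 2, 1, 1, 1].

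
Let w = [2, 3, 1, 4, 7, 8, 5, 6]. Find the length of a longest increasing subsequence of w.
5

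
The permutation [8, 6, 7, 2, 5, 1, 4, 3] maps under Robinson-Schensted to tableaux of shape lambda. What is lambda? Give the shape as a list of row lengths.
[2, 2, 2, 1, 1]

Row-insert each entry into an empty tableau.

After inserting 8: P = [[8]].
After inserting 6: P = [[6], [8]].
After inserting 7: P = [[6, 7], [8]].
After inserting 2: P = [[2, 7], [6], [8]].
After inserting 5: P = [[2, 5], [6, 7], [8]].
After inserting 1: P = [[1, 5], [2, 7], [6], [8]].
After inserting 4: P = [[1, 4], [2, 5], [6, 7], [8]].
After inserting 3: P = [[1, 3], [2, 4], [5, 7], [6], [8]].

The final insertion tableau P = [[1, 3], [2, 4], [5, 7], [6], [8]] has shape [2, 2, 2, 1, 1].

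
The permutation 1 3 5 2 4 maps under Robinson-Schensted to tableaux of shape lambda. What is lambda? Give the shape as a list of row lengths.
[3, 2]

Row-insert each entry into an empty tableau.

After inserting 1: P = [[1]].
After inserting 3: P = [[1, 3]].
After inserting 5: P = [[1, 3, 5]].
After inserting 2: P = [[1, 2, 5], [3]].
After inserting 4: P = [[1, 2, 4], [3, 5]].

The final insertion tableau P = [[1, 2, 4], [3, 5]] has shape [3, 2].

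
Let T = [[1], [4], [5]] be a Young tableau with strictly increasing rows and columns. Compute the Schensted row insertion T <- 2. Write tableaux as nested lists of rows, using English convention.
2 is larger than every entry of row 1, so it is appended to row 1. The new tableau is [[1, 2], [4], [5]].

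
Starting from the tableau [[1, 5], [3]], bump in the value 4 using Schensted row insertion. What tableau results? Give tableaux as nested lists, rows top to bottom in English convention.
In row 1, 4 replaces 5 (the leftmost entry greater than 4); 5 is bumped to row 2. 5 is appended to row 2. The new tableau is [[1, 4], [3, 5]].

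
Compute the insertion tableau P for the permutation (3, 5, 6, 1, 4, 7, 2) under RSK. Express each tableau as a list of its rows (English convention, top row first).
P = [[1, 2, 6, 7], [3, 4], [5]]

After inserting 3: P = [[3]].
After inserting 5: P = [[3, 5]].
After inserting 6: P = [[3, 5, 6]].
After inserting 1: P = [[1, 5, 6], [3]].
After inserting 4: P = [[1, 4, 6], [3, 5]].
After inserting 7: P = [[1, 4, 6, 7], [3, 5]].
After inserting 2: P = [[1, 2, 6, 7], [3, 4], [5]].

So P = [[1, 2, 6, 7], [3, 4], [5]].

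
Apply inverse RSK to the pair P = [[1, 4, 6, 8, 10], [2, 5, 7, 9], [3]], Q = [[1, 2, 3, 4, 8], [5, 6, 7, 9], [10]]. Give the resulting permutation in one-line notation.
3 5 7 9 2 4 6 10 8 1

Reverse RSK: for i = n, n-1, ..., 1, locate i in Q, remove the corresponding corner cell from P, and reverse-bump its entry up through P; the value ejected from row 1 is w(i).

So w = 3 5 7 9 2 4 6 10 8 1.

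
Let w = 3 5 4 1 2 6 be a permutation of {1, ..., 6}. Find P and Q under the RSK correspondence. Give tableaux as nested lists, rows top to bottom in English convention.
P = [[1, 2, 6], [3, 4], [5]], Q = [[1, 2, 6], [3, 5], [4]]

Insert each entry of the permutation into P by Schensted row insertion, recording in Q the position of each new cell.

Insert 3: appended to row 1. P = [[3]].
Insert 5: appended to row 1. P = [[3, 5]].
Insert 4: 4 bumps 5 from row 1; 5 starts row 2. P = [[3, 4], [5]].
Insert 1: 1 bumps 3 from row 1; 3 bumps 5 from row 2; 5 starts row 3. P = [[1, 4], [3], [5]].
Insert 2: 2 bumps 4 from row 1; 4 appends to row 2. P = [[1, 2], [3, 4], [5]].
Insert 6: appended to row 1. P = [[1, 2, 6], [3, 4], [5]].

So P = [[1, 2, 6], [3, 4], [5]], Q = [[1, 2, 6], [3, 5], [4]].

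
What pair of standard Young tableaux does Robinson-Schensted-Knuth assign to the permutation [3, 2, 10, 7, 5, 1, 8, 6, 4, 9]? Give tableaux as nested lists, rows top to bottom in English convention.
Insert each entry of the permutation into P by Schensted row insertion, recording in Q the position of each new cell.

Insert 3: appended to row 1. P = [[3]].
Insert 2: 2 bumps 3 from row 1; 3 starts row 2. P = [[2], [3]].
Insert 10: appended to row 1. P = [[2, 10], [3]].
Insert 7: 7 bumps 10 from row 1; 10 appends to row 2. P = [[2, 7], [3, 10]].
Insert 5: 5 bumps 7 from row 1; 7 bumps 10 from row 2; 10 starts row 3. P = [[2, 5], [3, 7], [10]].
Insert 1: 1 bumps 2 from row 1; 2 bumps 3 from row 2; 3 bumps 10 from row 3; 10 starts row 4. P = [[1, 5], [2, 7], [3], [10]].
Insert 8: appended to row 1. P = [[1, 5, 8], [2, 7], [3], [10]].
Insert 6: 6 bumps 8 from row 1; 8 appends to row 2. P = [[1, 5, 6], [2, 7, 8], [3], [10]].
Insert 4: 4 bumps 5 from row 1; 5 bumps 7 from row 2; 7 appends to row 3. P = [[1, 4, 6], [2, 5, 8], [3, 7], [10]].
Insert 9: appended to row 1. P = [[1, 4, 6, 9], [2, 5, 8], [3, 7], [10]].

So P = [[1, 4, 6, 9], [2, 5, 8], [3, 7], [10]], Q = [[1, 3, 7, 10], [2, 4, 8], [5, 9], [6]].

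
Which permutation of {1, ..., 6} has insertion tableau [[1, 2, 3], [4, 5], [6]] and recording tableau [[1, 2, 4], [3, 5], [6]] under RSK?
Reverse the RSK construction: for i from n down to 1, find the cell of Q containing i, remove the entry at that cell from P, and reverse-bump it up through P; the value ejected from row 1 is w(i).

Step i=6: Q has 6 at row 3, column 1; remove 6 from row 3 of P and reverse-bump: 6 enters row 2 and ejects 5; 5 enters row 1 and ejects 3. So w(6) = 3. P is now [[1, 2, 5], [4, 6]].
Step i=5: Q has 5 at row 2, column 2; remove 6 from row 2 of P and reverse-bump: 6 enters row 1 and ejects 5. So w(5) = 5. P is now [[1, 2, 6], [4]].
Step i=4: Q has 4 at row 1, column 3; remove that cell from P, ejecting 6. So w(4) = 6. P is now [[1, 2], [4]].
Step i=3: Q has 3 at row 2, column 1; remove 4 from row 2 of P and reverse-bump: 4 enters row 1 and ejects 2. So w(3) = 2. P is now [[1, 4]].
Step i=2: Q has 2 at row 1, column 2; remove that cell from P, ejecting 4. So w(2) = 4. P is now [[1]].
Step i=1: Q has 1 at row 1, column 1; remove that cell from P, ejecting 1. So w(1) = 1. P is now [].

So w = 1 4 2 6 5 3.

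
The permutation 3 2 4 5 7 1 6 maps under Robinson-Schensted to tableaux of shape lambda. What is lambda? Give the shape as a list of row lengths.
RSK row insertion gives P = [[1, 4, 5, 6], [2, 7], [3]], which has shape [4, 2, 1].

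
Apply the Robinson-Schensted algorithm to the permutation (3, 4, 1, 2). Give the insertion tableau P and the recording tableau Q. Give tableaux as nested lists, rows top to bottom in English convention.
P = [[1, 2], [3, 4]], Q = [[1, 2], [3, 4]]

Insert each entry of the permutation into P by Schensted row insertion, recording in Q the position of each new cell.

Insert 3: appended to row 1. P = [[3]].
Insert 4: appended to row 1. P = [[3, 4]].
Insert 1: 1 bumps 3 from row 1; 3 starts row 2. P = [[1, 4], [3]].
Insert 2: 2 bumps 4 from row 1; 4 appends to row 2. P = [[1, 2], [3, 4]].

So P = [[1, 2], [3, 4]], Q = [[1, 2], [3, 4]].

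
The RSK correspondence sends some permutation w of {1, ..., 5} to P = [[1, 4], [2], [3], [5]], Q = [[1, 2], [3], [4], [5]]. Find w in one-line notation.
3 5 4 2 1

Reverse RSK: for i = n, n-1, ..., 1, locate i in Q, remove the corresponding corner cell from P, and reverse-bump its entry up through P; the value ejected from row 1 is w(i).

So w = 3 5 4 2 1.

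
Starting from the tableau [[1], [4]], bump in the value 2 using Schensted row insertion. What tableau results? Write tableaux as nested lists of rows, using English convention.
2 is larger than every entry of row 1, so it is appended to row 1. The new tableau is [[1, 2], [4]].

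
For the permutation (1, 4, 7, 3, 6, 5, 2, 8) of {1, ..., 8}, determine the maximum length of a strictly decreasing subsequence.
4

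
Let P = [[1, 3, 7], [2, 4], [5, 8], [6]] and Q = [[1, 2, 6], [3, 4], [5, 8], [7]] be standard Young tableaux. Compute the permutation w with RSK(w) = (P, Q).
Reverse the RSK construction: for i from n down to 1, find the cell of Q containing i, remove the entry at that cell from P, and reverse-bump it up through P; the value ejected from row 1 is w(i).

Step i=8: Q has 8 at row 3, column 2; remove 8 from row 3 of P and reverse-bump: 8 enters row 2 and ejects 4; 4 enters row 1 and ejects 3. So w(8) = 3. P is now [[1, 4, 7], [2, 8], [5], [6]].
Step i=7: Q has 7 at row 4, column 1; remove 6 from row 4 of P and reverse-bump: 6 enters row 3 and ejects 5; 5 enters row 2 and ejects 2; 2 enters row 1 and ejects 1. So w(7) = 1. P is now [[2, 4, 7], [5, 8], [6]].
Step i=6: Q has 6 at row 1, column 3; remove that cell from P, ejecting 7. So w(6) = 7. P is now [[2, 4], [5, 8], [6]].
Step i=5: Q has 5 at row 3, column 1; remove 6 from row 3 of P and reverse-bump: 6 enters row 2 and ejects 5; 5 enters row 1 and ejects 4. So w(5) = 4. P is now [[2, 5], [6, 8]].
Step i=4: Q has 4 at row 2, column 2; remove 8 from row 2 of P and reverse-bump: 8 enters row 1 and ejects 5. So w(4) = 5. P is now [[2, 8], [6]].
Step i=3: Q has 3 at row 2, column 1; remove 6 from row 2 of P and reverse-bump: 6 enters row 1 and ejects 2. So w(3) = 2. P is now [[6, 8]].
Step i=2: Q has 2 at row 1, column 2; remove that cell from P, ejecting 8. So w(2) = 8. P is now [[6]].
Step i=1: Q has 1 at row 1, column 1; remove that cell from P, ejecting 6. So w(1) = 6. P is now [].

So w = 6 8 2 5 4 7 1 3.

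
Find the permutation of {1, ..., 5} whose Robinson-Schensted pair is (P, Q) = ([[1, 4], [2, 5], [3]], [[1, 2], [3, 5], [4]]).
Reverse the RSK construction: for i from n down to 1, find the cell of Q containing i, remove the entry at that cell from P, and reverse-bump it up through P; the value ejected from row 1 is w(i).

Step i=5: Q has 5 at row 2, column 2; remove 5 from row 2 of P and reverse-bump: 5 enters row 1 and ejects 4. So w(5) = 4. P is now [[1, 5], [2], [3]].
Step i=4: Q has 4 at row 3, column 1; remove 3 from row 3 of P and reverse-bump: 3 enters row 2 and ejects 2; 2 enters row 1 and ejects 1. So w(4) = 1. P is now [[2, 5], [3]].
Step i=3: Q has 3 at row 2, column 1; remove 3 from row 2 of P and reverse-bump: 3 enters row 1 and ejects 2. So w(3) = 2. P is now [[3, 5]].
Step i=2: Q has 2 at row 1, column 2; remove that cell from P, ejecting 5. So w(2) = 5. P is now [[3]].
Step i=1: Q has 1 at row 1, column 1; remove that cell from P, ejecting 3. So w(1) = 3. P is now [].

So w = 3 5 2 1 4.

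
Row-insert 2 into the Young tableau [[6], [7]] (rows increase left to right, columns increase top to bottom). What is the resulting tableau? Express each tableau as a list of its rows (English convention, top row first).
[[2], [6], [7]]

In row 1, 2 replaces 6 (the leftmost entry greater than 2); 6 is bumped to row 2. In row 2, 6 replaces 7 (the leftmost entry greater than 6); 7 is bumped to row 3. 7 starts a new row 3. The new tableau is [[2], [6], [7]].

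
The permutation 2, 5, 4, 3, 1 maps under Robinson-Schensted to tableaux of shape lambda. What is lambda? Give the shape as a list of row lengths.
[2, 1, 1, 1]

Row-insert each entry into an empty tableau.

After inserting 2: P = [[2]].
After inserting 5: P = [[2, 5]].
After inserting 4: P = [[2, 4], [5]].
After inserting 3: P = [[2, 3], [4], [5]].
After inserting 1: P = [[1, 3], [2], [4], [5]].

The final insertion tableau P = [[1, 3], [2], [4], [5]] has shape [2, 1, 1, 1].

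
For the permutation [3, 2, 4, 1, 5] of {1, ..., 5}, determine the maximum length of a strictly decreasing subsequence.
3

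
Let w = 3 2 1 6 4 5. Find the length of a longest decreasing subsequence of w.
3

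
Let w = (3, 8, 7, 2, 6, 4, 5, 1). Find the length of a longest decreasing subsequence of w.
5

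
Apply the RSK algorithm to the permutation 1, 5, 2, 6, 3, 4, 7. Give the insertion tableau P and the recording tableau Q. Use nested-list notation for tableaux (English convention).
P = [[1, 2, 3, 4, 7], [5, 6]], Q = [[1, 2, 4, 6, 7], [3, 5]]

Insert each entry of the permutation into P by Schensted row insertion, recording in Q the position of each new cell.

Insert 1: appended to row 1. P = [[1]].
Insert 5: appended to row 1. P = [[1, 5]].
Insert 2: 2 bumps 5 from row 1; 5 starts row 2. P = [[1, 2], [5]].
Insert 6: appended to row 1. P = [[1, 2, 6], [5]].
Insert 3: 3 bumps 6 from row 1; 6 appends to row 2. P = [[1, 2, 3], [5, 6]].
Insert 4: appended to row 1. P = [[1, 2, 3, 4], [5, 6]].
Insert 7: appended to row 1. P = [[1, 2, 3, 4, 7], [5, 6]].

So P = [[1, 2, 3, 4, 7], [5, 6]], Q = [[1, 2, 4, 6, 7], [3, 5]].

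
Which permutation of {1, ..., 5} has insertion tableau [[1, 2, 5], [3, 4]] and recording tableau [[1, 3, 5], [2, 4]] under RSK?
Reverse the RSK construction: for i from n down to 1, find the cell of Q containing i, remove the entry at that cell from P, and reverse-bump it up through P; the value ejected from row 1 is w(i).

Step i=5: Q has 5 at row 1, column 3; remove that cell from P, ejecting 5. So w(5) = 5. P is now [[1, 2], [3, 4]].
Step i=4: Q has 4 at row 2, column 2; remove 4 from row 2 of P and reverse-bump: 4 enters row 1 and ejects 2. So w(4) = 2. P is now [[1, 4], [3]].
Step i=3: Q has 3 at row 1, column 2; remove that cell from P, ejecting 4. So w(3) = 4. P is now [[1], [3]].
Step i=2: Q has 2 at row 2, column 1; remove 3 from row 2 of P and reverse-bump: 3 enters row 1 and ejects 1. So w(2) = 1. P is now [[3]].
Step i=1: Q has 1 at row 1, column 1; remove that cell from P, ejecting 3. So w(1) = 3. P is now [].

So w = 3 1 4 2 5.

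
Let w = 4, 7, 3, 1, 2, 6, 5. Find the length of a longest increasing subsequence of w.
3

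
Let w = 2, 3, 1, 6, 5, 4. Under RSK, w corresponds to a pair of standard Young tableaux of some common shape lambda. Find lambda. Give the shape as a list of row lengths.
RSK row insertion gives P = [[1, 3, 4], [2, 5], [6]], which has shape [3, 2, 1].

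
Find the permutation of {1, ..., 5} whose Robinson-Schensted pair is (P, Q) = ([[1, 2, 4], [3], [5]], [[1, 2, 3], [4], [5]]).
Reverse the RSK construction: for i from n down to 1, find the cell of Q containing i, remove the entry at that cell from P, and reverse-bump it up through P; the value ejected from row 1 is w(i).

Step i=5: Q has 5 at row 3, column 1; remove 5 from row 3 of P and reverse-bump: 5 enters row 2 and ejects 3; 3 enters row 1 and ejects 2. So w(5) = 2. P is now [[1, 3, 4], [5]].
Step i=4: Q has 4 at row 2, column 1; remove 5 from row 2 of P and reverse-bump: 5 enters row 1 and ejects 4. So w(4) = 4. P is now [[1, 3, 5]].
Step i=3: Q has 3 at row 1, column 3; remove that cell from P, ejecting 5. So w(3) = 5. P is now [[1, 3]].
Step i=2: Q has 2 at row 1, column 2; remove that cell from P, ejecting 3. So w(2) = 3. P is now [[1]].
Step i=1: Q has 1 at row 1, column 1; remove that cell from P, ejecting 1. So w(1) = 1. P is now [].

So w = 1 3 5 4 2.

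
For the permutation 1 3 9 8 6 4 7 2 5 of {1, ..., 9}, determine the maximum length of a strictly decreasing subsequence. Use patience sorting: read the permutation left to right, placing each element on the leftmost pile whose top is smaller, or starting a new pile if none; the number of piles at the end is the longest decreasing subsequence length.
5

1: new pile. tops = [1]
3: onto pile 1 (replacing 1). tops = [3]
9: onto pile 1 (replacing 3). tops = [9]
8: new pile. tops = [9, 8]
6: new pile. tops = [9, 8, 6]
4: new pile. tops = [9, 8, 6, 4]
7: onto pile 3 (replacing 6). tops = [9, 8, 7, 4]
2: new pile. tops = [9, 8, 7, 4, 2]
5: onto pile 4 (replacing 4). tops = [9, 8, 7, 5, 2]

5 piles, so the longest decreasing subsequence has length 5.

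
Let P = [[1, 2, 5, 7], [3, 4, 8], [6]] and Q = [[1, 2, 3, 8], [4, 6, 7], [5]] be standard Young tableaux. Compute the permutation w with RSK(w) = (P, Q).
Reverse the RSK construction: for i from n down to 1, find the cell of Q containing i, remove the entry at that cell from P, and reverse-bump it up through P; the value ejected from row 1 is w(i).

Step i=8: Q has 8 at row 1, column 4; remove that cell from P, ejecting 7. So w(8) = 7. P is now [[1, 2, 5], [3, 4, 8], [6]].
Step i=7: Q has 7 at row 2, column 3; remove 8 from row 2 of P and reverse-bump: 8 enters row 1 and ejects 5. So w(7) = 5. P is now [[1, 2, 8], [3, 4], [6]].
Step i=6: Q has 6 at row 2, column 2; remove 4 from row 2 of P and reverse-bump: 4 enters row 1 and ejects 2. So w(6) = 2. P is now [[1, 4, 8], [3], [6]].
Step i=5: Q has 5 at row 3, column 1; remove 6 from row 3 of P and reverse-bump: 6 enters row 2 and ejects 3; 3 enters row 1 and ejects 1. So w(5) = 1. P is now [[3, 4, 8], [6]].
Step i=4: Q has 4 at row 2, column 1; remove 6 from row 2 of P and reverse-bump: 6 enters row 1 and ejects 4. So w(4) = 4. P is now [[3, 6, 8]].
Step i=3: Q has 3 at row 1, column 3; remove that cell from P, ejecting 8. So w(3) = 8. P is now [[3, 6]].
Step i=2: Q has 2 at row 1, column 2; remove that cell from P, ejecting 6. So w(2) = 6. P is now [[3]].
Step i=1: Q has 1 at row 1, column 1; remove that cell from P, ejecting 3. So w(1) = 3. P is now [].

So w = 3 6 8 4 1 2 5 7.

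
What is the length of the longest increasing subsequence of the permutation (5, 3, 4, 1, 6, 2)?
3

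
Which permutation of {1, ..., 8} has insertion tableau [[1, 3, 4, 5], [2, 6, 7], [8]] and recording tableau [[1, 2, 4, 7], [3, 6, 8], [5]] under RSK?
Reverse the RSK construction: for i from n down to 1, find the cell of Q containing i, remove the entry at that cell from P, and reverse-bump it up through P; the value ejected from row 1 is w(i).

Step i=8: Q has 8 at row 2, column 3; remove 7 from row 2 of P and reverse-bump: 7 enters row 1 and ejects 5. So w(8) = 5. P is now [[1, 3, 4, 7], [2, 6], [8]].
Step i=7: Q has 7 at row 1, column 4; remove that cell from P, ejecting 7. So w(7) = 7. P is now [[1, 3, 4], [2, 6], [8]].
Step i=6: Q has 6 at row 2, column 2; remove 6 from row 2 of P and reverse-bump: 6 enters row 1 and ejects 4. So w(6) = 4. P is now [[1, 3, 6], [2], [8]].
Step i=5: Q has 5 at row 3, column 1; remove 8 from row 3 of P and reverse-bump: 8 enters row 2 and ejects 2; 2 enters row 1 and ejects 1. So w(5) = 1. P is now [[2, 3, 6], [8]].
Step i=4: Q has 4 at row 1, column 3; remove that cell from P, ejecting 6. So w(4) = 6. P is now [[2, 3], [8]].
Step i=3: Q has 3 at row 2, column 1; remove 8 from row 2 of P and reverse-bump: 8 enters row 1 and ejects 3. So w(3) = 3. P is now [[2, 8]].
Step i=2: Q has 2 at row 1, column 2; remove that cell from P, ejecting 8. So w(2) = 8. P is now [[2]].
Step i=1: Q has 1 at row 1, column 1; remove that cell from P, ejecting 2. So w(1) = 2. P is now [].

So w = 2 8 3 6 1 4 7 5.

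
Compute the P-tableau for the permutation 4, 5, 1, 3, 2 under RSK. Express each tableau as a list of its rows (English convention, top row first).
P = [[1, 2], [3, 5], [4]]

Insert 4: appended to row 1. P = [[4]].
Insert 5: appended to row 1. P = [[4, 5]].
Insert 1: 1 bumps 4 from row 1; 4 starts row 2. P = [[1, 5], [4]].
Insert 3: 3 bumps 5 from row 1; 5 appends to row 2. P = [[1, 3], [4, 5]].
Insert 2: 2 bumps 3 from row 1; 3 bumps 4 from row 2; 4 starts row 3. P = [[1, 2], [3, 5], [4]].

So P = [[1, 2], [3, 5], [4]].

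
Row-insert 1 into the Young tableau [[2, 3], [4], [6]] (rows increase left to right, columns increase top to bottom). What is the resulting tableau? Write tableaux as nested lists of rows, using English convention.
In row 1, 1 replaces 2 (the leftmost entry greater than 1); 2 is bumped to row 2. In row 2, 2 replaces 4 (the leftmost entry greater than 2); 4 is bumped to row 3. In row 3, 4 replaces 6 (the leftmost entry greater than 4); 6 is bumped to row 4. 6 starts a new row 4. The new tableau is [[1, 3], [2], [4], [6]].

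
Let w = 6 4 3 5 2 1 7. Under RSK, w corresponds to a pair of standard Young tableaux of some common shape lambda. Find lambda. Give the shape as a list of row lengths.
[3, 1, 1, 1, 1]

Row-insert each entry into an empty tableau.

After inserting 6: P = [[6]].
After inserting 4: P = [[4], [6]].
After inserting 3: P = [[3], [4], [6]].
After inserting 5: P = [[3, 5], [4], [6]].
After inserting 2: P = [[2, 5], [3], [4], [6]].
After inserting 1: P = [[1, 5], [2], [3], [4], [6]].
After inserting 7: P = [[1, 5, 7], [2], [3], [4], [6]].

The final insertion tableau P = [[1, 5, 7], [2], [3], [4], [6]] has shape [3, 1, 1, 1, 1].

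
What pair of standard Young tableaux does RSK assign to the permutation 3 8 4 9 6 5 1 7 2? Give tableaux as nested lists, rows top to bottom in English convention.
Insert each entry of the permutation into P by Schensted row insertion, recording in Q the position of each new cell.

After inserting 3: P = [[3]].
After inserting 8: P = [[3, 8]].
After inserting 4: P = [[3, 4], [8]].
After inserting 9: P = [[3, 4, 9], [8]].
After inserting 6: P = [[3, 4, 6], [8, 9]].
After inserting 5: P = [[3, 4, 5], [6, 9], [8]].
After inserting 1: P = [[1, 4, 5], [3, 9], [6], [8]].
After inserting 7: P = [[1, 4, 5, 7], [3, 9], [6], [8]].
After inserting 2: P = [[1, 2, 5, 7], [3, 4], [6, 9], [8]].

So P = [[1, 2, 5, 7], [3, 4], [6, 9], [8]], Q = [[1, 2, 4, 8], [3, 5], [6, 9], [7]].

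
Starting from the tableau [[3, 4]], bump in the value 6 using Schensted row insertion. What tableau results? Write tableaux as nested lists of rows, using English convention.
[[3, 4, 6]]

6 is larger than every entry of row 1, so it is appended to row 1. The new tableau is [[3, 4, 6]].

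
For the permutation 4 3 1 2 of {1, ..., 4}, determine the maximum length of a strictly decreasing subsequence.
3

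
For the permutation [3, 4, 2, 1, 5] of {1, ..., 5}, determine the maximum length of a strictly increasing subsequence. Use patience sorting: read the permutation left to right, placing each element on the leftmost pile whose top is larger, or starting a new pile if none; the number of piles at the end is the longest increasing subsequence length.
3: new pile. tops = [3]
4: new pile. tops = [3, 4]
2: onto pile 1 (replacing 3). tops = [2, 4]
1: onto pile 1 (replacing 2). tops = [1, 4]
5: new pile. tops = [1, 4, 5]

3 piles, so the longest increasing subsequence has length 3.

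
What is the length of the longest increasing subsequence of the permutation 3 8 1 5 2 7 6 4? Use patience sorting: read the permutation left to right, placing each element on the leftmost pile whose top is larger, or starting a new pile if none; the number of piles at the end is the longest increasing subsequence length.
3

3: new pile. tops = [3]
8: new pile. tops = [3, 8]
1: onto pile 1 (replacing 3). tops = [1, 8]
5: onto pile 2 (replacing 8). tops = [1, 5]
2: onto pile 2 (replacing 5). tops = [1, 2]
7: new pile. tops = [1, 2, 7]
6: onto pile 3 (replacing 7). tops = [1, 2, 6]
4: onto pile 3 (replacing 6). tops = [1, 2, 4]

3 piles, so the longest increasing subsequence has length 3.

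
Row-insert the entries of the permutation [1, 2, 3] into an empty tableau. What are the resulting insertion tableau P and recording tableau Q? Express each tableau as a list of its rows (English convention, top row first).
P = [[1, 2, 3]], Q = [[1, 2, 3]]

Insert each entry of the permutation into P by Schensted row insertion, recording in Q the position of each new cell.

Insert 1: appended to row 1. P = [[1]], Q = [[1]].
Insert 2: appended to row 1. P = [[1, 2]], Q = [[1, 2]].
Insert 3: appended to row 1. P = [[1, 2, 3]], Q = [[1, 2, 3]].

So P = [[1, 2, 3]], Q = [[1, 2, 3]].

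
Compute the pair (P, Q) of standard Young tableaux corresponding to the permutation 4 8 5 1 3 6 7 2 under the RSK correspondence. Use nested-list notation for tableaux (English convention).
Insert each entry of the permutation into P by Schensted row insertion, recording in Q the position of each new cell.

Insert 4: appended to row 1. P = [[4]], Q = [[1]].
Insert 8: appended to row 1. P = [[4, 8]], Q = [[1, 2]].
Insert 5: 5 bumps 8 from row 1; 8 starts row 2. P = [[4, 5], [8]], Q = [[1, 2], [3]].
Insert 1: 1 bumps 4 from row 1; 4 bumps 8 from row 2; 8 starts row 3. P = [[1, 5], [4], [8]], Q = [[1, 2], [3], [4]].
Insert 3: 3 bumps 5 from row 1; 5 appends to row 2. P = [[1, 3], [4, 5], [8]], Q = [[1, 2], [3, 5], [4]].
Insert 6: appended to row 1. P = [[1, 3, 6], [4, 5], [8]], Q = [[1, 2, 6], [3, 5], [4]].
Insert 7: appended to row 1. P = [[1, 3, 6, 7], [4, 5], [8]], Q = [[1, 2, 6, 7], [3, 5], [4]].
Insert 2: 2 bumps 3 from row 1; 3 bumps 4 from row 2; 4 bumps 8 from row 3; 8 starts row 4. P = [[1, 2, 6, 7], [3, 5], [4], [8]], Q = [[1, 2, 6, 7], [3, 5], [4], [8]].

So P = [[1, 2, 6, 7], [3, 5], [4], [8]], Q = [[1, 2, 6, 7], [3, 5], [4], [8]].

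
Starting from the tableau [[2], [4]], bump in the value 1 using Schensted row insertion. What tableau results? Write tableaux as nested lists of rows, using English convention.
[[1], [2], [4]]

In row 1, 1 replaces 2 (the leftmost entry greater than 1); 2 is bumped to row 2. In row 2, 2 replaces 4 (the leftmost entry greater than 2); 4 is bumped to row 3. 4 starts a new row 3. The new tableau is [[1], [2], [4]].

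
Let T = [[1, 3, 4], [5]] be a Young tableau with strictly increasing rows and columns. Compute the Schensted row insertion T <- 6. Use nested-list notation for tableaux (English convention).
6 is larger than every entry of row 1, so it is appended to row 1. The new tableau is [[1, 3, 4, 6], [5]].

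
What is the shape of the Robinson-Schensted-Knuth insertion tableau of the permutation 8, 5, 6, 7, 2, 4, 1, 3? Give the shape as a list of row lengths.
[3, 2, 2, 1]

Row-insert each entry into an empty tableau.

After inserting 8: P = [[8]].
After inserting 5: P = [[5], [8]].
After inserting 6: P = [[5, 6], [8]].
After inserting 7: P = [[5, 6, 7], [8]].
After inserting 2: P = [[2, 6, 7], [5], [8]].
After inserting 4: P = [[2, 4, 7], [5, 6], [8]].
After inserting 1: P = [[1, 4, 7], [2, 6], [5], [8]].
After inserting 3: P = [[1, 3, 7], [2, 4], [5, 6], [8]].

The final insertion tableau P = [[1, 3, 7], [2, 4], [5, 6], [8]] has shape [3, 2, 2, 1].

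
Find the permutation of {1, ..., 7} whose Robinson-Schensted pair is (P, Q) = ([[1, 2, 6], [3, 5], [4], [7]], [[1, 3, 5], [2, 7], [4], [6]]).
7 4 5 3 6 1 2

Reverse RSK: for i = n, n-1, ..., 1, locate i in Q, remove the corresponding corner cell from P, and reverse-bump its entry up through P; the value ejected from row 1 is w(i).

So w = 7 4 5 3 6 1 2.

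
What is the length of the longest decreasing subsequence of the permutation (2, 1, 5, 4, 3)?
3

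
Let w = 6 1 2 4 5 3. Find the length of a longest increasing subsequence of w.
4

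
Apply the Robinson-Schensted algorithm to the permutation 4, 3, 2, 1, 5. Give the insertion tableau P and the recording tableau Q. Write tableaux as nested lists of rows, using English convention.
Insert each entry of the permutation into P by Schensted row insertion, recording in Q the position of each new cell.

Insert 4: appended to row 1. P = [[4]], Q = [[1]].
Insert 3: 3 bumps 4 from row 1; 4 starts row 2. P = [[3], [4]], Q = [[1], [2]].
Insert 2: 2 bumps 3 from row 1; 3 bumps 4 from row 2; 4 starts row 3. P = [[2], [3], [4]], Q = [[1], [2], [3]].
Insert 1: 1 bumps 2 from row 1; 2 bumps 3 from row 2; 3 bumps 4 from row 3; 4 starts row 4. P = [[1], [2], [3], [4]], Q = [[1], [2], [3], [4]].
Insert 5: appended to row 1. P = [[1, 5], [2], [3], [4]], Q = [[1, 5], [2], [3], [4]].

So P = [[1, 5], [2], [3], [4]], Q = [[1, 5], [2], [3], [4]].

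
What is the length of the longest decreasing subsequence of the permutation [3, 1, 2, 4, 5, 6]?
2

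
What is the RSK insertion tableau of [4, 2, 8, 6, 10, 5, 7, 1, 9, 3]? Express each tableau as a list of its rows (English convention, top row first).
P = [[1, 3, 7, 9], [2, 5, 10], [4, 6], [8]]

After inserting 4: P = [[4]].
After inserting 2: P = [[2], [4]].
After inserting 8: P = [[2, 8], [4]].
After inserting 6: P = [[2, 6], [4, 8]].
After inserting 10: P = [[2, 6, 10], [4, 8]].
After inserting 5: P = [[2, 5, 10], [4, 6], [8]].
After inserting 7: P = [[2, 5, 7], [4, 6, 10], [8]].
After inserting 1: P = [[1, 5, 7], [2, 6, 10], [4], [8]].
After inserting 9: P = [[1, 5, 7, 9], [2, 6, 10], [4], [8]].
After inserting 3: P = [[1, 3, 7, 9], [2, 5, 10], [4, 6], [8]].

So P = [[1, 3, 7, 9], [2, 5, 10], [4, 6], [8]].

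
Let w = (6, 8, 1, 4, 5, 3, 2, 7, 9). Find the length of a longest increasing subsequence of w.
5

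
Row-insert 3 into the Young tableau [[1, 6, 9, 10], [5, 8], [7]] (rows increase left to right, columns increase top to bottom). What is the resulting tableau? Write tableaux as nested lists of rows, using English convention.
[[1, 3, 9, 10], [5, 6], [7, 8]]

In row 1, 3 replaces 6 (the leftmost entry greater than 3); 6 is bumped to row 2. In row 2, 6 replaces 8 (the leftmost entry greater than 6); 8 is bumped to row 3. 8 is appended to row 3. The new tableau is [[1, 3, 9, 10], [5, 6], [7, 8]].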